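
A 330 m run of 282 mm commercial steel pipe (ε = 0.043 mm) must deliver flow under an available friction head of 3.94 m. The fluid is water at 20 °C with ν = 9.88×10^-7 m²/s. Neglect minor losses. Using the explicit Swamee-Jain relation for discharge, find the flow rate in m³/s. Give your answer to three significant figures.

Swamee-Jain (Type II): Q = -0.965·√(gD⁵h_f/L)·ln[ε/(3.7D) + √(3.17ν²L/(gD³h_f))]
√(gD⁵h_f/L) = √(9.81·0.282⁵·3.94/330) = 0.01445
ε/(3.7D) = 4.12×10^-5; √(3.17ν²L/(gD³h_f)) = 3.43×10^-5
Q = -0.965·0.01445·ln(7.553×10^-5) = 0.1324 m³/s
Check: V = 2.12 m/s, Re = 6.05×10^5, f = 0.01478, h_f = 3.96 m ≈ 3.94 m ✓

Q ≈ 0.132 m³/s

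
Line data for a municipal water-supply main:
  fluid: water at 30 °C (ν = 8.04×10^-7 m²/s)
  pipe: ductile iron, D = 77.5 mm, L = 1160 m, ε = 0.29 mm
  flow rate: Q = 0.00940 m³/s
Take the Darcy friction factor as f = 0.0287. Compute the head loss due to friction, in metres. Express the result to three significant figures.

V = 4Q/(πD²) = 4·0.00940/(π·0.0775²) = 1.993 m/s
h_f = f(L/D)V²/(2g) = 0.02870·(1160/0.0775)·1.993²/(2·9.81) = 86.94 m

h_f ≈ 86.9 m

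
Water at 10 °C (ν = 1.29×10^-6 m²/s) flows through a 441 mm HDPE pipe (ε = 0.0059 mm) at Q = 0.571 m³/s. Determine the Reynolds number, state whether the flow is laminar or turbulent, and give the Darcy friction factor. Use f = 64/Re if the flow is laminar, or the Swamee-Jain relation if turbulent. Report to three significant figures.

V = 4Q/(πD²) = 3.738 m/s
Re = VD/ν = 3.738·0.441/1.29×10^-6 = 1.28×10^6
Re > 4000 → turbulent; ε/D = 1.34×10^-5
Swamee-Jain: f = 0.01152

Re ≈ 1.28×10^6; turbulent; f ≈ 0.0115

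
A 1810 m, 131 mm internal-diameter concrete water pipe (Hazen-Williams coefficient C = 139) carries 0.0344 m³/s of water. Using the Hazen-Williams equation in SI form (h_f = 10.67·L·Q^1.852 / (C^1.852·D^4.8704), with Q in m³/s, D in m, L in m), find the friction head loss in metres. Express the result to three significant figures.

h_f = 10.67·1810·0.0344^1.852 / (139^1.852·0.131^4.8704) = 80.52 m

h_f ≈ 80.5 m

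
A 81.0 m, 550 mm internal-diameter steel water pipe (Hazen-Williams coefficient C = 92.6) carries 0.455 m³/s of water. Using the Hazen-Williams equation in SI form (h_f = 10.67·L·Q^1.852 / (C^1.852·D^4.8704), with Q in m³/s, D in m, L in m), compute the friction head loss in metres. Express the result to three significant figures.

h_f = 10.67·81.0·0.455^1.852 / (92.6^1.852·0.550^4.8704) = 0.8427 m

h_f ≈ 0.843 m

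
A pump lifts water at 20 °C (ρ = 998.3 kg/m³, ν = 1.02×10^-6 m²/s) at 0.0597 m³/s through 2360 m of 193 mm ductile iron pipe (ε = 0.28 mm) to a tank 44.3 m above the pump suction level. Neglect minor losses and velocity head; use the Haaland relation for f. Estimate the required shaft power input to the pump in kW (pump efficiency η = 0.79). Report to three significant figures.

V = 4Q/(πD²) = 2.041 m/s; Re = 3.86×10^5; ε/D = 0.00145; f = 0.02210
h_f = f(L/D)V²/2g = 57.37 m
Total head H = z + h_f = 44.3 + 57.37 = 101.7 m
P_hyd = ρgQH = 998.3·9.81·0.0597·101.7 = 59.44 kW
P_shaft = P_hyd/η = 59.44/0.79 = 75.24 kW

P_shaft ≈ 75.2 kW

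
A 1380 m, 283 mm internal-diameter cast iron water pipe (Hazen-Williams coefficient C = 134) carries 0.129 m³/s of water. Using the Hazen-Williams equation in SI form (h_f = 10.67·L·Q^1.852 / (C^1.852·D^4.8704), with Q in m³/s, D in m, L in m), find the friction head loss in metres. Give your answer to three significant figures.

h_f = 10.67·1380·0.129^1.852 / (134^1.852·0.283^4.8704) = 17.84 m

h_f ≈ 17.8 m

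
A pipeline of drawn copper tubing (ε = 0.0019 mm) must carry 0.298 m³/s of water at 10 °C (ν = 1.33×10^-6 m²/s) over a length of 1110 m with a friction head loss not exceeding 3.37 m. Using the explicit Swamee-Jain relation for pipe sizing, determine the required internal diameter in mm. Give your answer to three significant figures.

Swamee-Jain (Type III): D = 0.66·[ε^1.25·(LQ²/(gh_f))^4.75 + ν·Q^9.4·(L/(gh_f))^5.2]^0.04
LQ²/(gh_f) = 2.982; L/(gh_f) = 33.58
Term 1 = ε^1.25·(…)^4.75 = 1.27×10^-5; Term 2 = ν·Q^9.4·(…)^5.2 = 0.00131
D = 0.66·(1.27×10^-5 + 0.00131)^0.04 = 0.5063 m = 506 mm
Check: V = 1.48 m/s, Re = 5.63×10^5, f = 0.01288, h_f = 3.15 m ≈ 3.37 m ✓

D ≈ 506 mm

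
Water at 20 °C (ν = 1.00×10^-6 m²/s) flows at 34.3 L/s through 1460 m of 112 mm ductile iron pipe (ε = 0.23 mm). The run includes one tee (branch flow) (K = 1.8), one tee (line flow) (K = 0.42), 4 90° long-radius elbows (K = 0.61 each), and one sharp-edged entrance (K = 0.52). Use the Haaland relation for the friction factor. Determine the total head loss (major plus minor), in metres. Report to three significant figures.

H_L ≈ 197 m

V = 4Q/(πD²) = 3.482 m/s; V²/2g = 0.6178 m
Re = 3.90×10^5, ε/D = 0.00205 → f = 0.02404 (Haaland)
Major: h_f = f(L/D)·V²/2g = 0.02404·13036·0.6178 = 193.6 m
Minor: ΣK = 5.18; h_m = ΣK·V²/2g = 3.200 m
Total H_L = 193.6 + 3.200 = 196.8 m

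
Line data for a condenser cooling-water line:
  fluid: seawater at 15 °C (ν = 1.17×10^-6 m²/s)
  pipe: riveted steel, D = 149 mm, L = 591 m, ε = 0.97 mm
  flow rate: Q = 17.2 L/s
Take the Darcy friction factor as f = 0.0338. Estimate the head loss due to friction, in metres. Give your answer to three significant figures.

h_f ≈ 6.65 m

V = 4Q/(πD²) = 4·0.0172/(π·0.149²) = 0.9864 m/s
h_f = f(L/D)V²/(2g) = 0.03380·(591/0.149)·0.9864²/(2·9.81) = 6.649 m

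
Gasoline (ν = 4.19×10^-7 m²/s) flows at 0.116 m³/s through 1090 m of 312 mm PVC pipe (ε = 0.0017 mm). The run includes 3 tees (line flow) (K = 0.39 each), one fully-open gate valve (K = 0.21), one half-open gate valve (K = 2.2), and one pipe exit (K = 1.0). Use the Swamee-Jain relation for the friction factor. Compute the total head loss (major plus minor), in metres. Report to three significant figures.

V = 4Q/(πD²) = 1.517 m/s; V²/2g = 0.1173 m
Re = 1.13×10^6, ε/D = 5.45×10^-6 → f = 0.01152 (Swamee-Jain)
Major: h_f = f(L/D)·V²/2g = 0.01152·3494·0.1173 = 4.722 m
Minor: ΣK = 4.58; h_m = ΣK·V²/2g = 0.5374 m
Total H_L = 4.722 + 0.5374 = 5.259 m

H_L ≈ 5.26 m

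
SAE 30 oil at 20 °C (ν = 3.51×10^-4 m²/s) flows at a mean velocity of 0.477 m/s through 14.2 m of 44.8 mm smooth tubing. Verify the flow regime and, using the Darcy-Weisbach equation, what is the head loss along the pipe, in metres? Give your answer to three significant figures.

h_f ≈ 3.86 m

Re = VD/ν = 0.477·0.04480/3.51×10^-4 = 60.9 → laminar (Re < 2300)
f = 64/Re = 1.051
h_f = f(L/D)V²/(2g) = 1.051·(14.2/0.04480)·0.477²/(2·9.81) = 3.864 m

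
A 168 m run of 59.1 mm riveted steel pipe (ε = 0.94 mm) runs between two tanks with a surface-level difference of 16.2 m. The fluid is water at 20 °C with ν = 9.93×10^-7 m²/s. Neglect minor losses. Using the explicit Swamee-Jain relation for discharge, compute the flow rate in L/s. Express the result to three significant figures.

Swamee-Jain (Type II): Q = -0.965·√(gD⁵h_f/L)·ln[ε/(3.7D) + √(3.17ν²L/(gD³h_f))]
√(gD⁵h_f/L) = √(9.81·0.0591⁵·16.2/168) = 8.259×10^-4
ε/(3.7D) = 0.00430; √(3.17ν²L/(gD³h_f)) = 1.27×10^-4
Q = -0.965·8.259×10^-4·ln(0.004425) = 0.004320 m³/s
Check: V = 1.57 m/s, Re = 9.37×10^4, f = 0.04536, h_f = 16.3 m ≈ 16.2 m ✓

Q ≈ 4.32 L/s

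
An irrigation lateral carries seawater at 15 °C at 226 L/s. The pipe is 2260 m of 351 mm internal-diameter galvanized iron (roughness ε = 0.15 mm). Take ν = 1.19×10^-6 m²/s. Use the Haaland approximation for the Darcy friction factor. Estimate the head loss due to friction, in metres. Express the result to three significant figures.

h_f ≈ 30.2 m

V = 4Q/(πD²) = 4·0.226/(π·0.351²) = 2.336 m/s
Re = VD/ν = 2.336·0.351/1.19×10^-6 = 6.89×10^5 → turbulent
ε/D = 0.15/351 = 4.27×10^-4
Haaland: f = 0.01686
h_f = f(L/D)V²/(2g) = 0.01686·(2260/0.351)·2.336²/(2·9.81) = 30.18 m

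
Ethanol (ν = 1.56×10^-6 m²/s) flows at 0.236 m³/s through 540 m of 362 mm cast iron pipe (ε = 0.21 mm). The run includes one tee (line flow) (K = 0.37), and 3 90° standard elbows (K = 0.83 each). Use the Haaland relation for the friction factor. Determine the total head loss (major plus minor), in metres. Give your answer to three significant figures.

V = 4Q/(πD²) = 2.293 m/s; V²/2g = 0.2680 m
Re = 5.32×10^5, ε/D = 5.80×10^-4 → f = 0.01803 (Haaland)
Major: h_f = f(L/D)·V²/2g = 0.01803·1492·0.2680 = 7.206 m
Minor: ΣK = 2.86; h_m = ΣK·V²/2g = 0.7664 m
Total H_L = 7.206 + 0.7664 = 7.972 m

H_L ≈ 7.97 m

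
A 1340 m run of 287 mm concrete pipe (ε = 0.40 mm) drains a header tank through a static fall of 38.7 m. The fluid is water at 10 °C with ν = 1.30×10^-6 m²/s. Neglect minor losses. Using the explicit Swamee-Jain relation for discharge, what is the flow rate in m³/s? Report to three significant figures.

Swamee-Jain (Type II): Q = -0.965·√(gD⁵h_f/L)·ln[ε/(3.7D) + √(3.17ν²L/(gD³h_f))]
√(gD⁵h_f/L) = √(9.81·0.287⁵·38.7/1340) = 0.02349
ε/(3.7D) = 3.77×10^-4; √(3.17ν²L/(gD³h_f)) = 2.83×10^-5
Q = -0.965·0.02349·ln(4.050×10^-4) = 0.1771 m³/s
Check: V = 2.74 m/s, Re = 6.04×10^5, f = 0.02183, h_f = 38.9 m ≈ 38.7 m ✓

Q ≈ 0.177 m³/s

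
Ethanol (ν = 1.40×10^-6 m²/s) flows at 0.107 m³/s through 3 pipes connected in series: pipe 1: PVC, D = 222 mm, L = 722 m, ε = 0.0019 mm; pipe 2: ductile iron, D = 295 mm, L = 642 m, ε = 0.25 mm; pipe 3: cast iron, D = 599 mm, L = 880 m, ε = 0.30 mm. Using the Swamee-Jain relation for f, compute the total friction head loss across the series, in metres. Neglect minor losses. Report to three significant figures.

H ≈ 22.8 m

Pipe 1: V = 2.764 m/s, Re = 4.38×10^5, ε/D = 8.56×10^-6, f = 0.01353, h_1 = f(L/D)V²/2g = 17.14 m
Pipe 2: V = 1.565 m/s, Re = 3.30×10^5, ε/D = 8.47×10^-4, f = 0.01999, h_2 = f(L/D)V²/2g = 5.435 m
Pipe 3: V = 0.3797 m/s, Re = 1.62×10^5, ε/D = 5.01×10^-4, f = 0.01932, h_3 = f(L/D)V²/2g = 0.2085 m
Series → Q common, losses add: H = Σh = 22.78 m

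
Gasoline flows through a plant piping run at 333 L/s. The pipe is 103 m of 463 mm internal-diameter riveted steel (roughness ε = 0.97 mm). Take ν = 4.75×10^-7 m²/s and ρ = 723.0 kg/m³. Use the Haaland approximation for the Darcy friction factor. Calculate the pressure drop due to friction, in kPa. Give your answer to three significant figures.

Δp ≈ 7.50 kPa

V = 4Q/(πD²) = 4·0.333/(π·0.463²) = 1.978 m/s
Re = VD/ν = 1.978·0.463/4.75×10^-7 = 1.93×10^6 → turbulent
ε/D = 0.97/463 = 0.00210
Haaland: f = 0.02384
h_f = f(L/D)V²/(2g) = 0.02384·(103/0.463)·1.978²/(2·9.81) = 1.057 m
Δp = ρg·h_f = 723.0·9.81·1.057 = 7.500 kPa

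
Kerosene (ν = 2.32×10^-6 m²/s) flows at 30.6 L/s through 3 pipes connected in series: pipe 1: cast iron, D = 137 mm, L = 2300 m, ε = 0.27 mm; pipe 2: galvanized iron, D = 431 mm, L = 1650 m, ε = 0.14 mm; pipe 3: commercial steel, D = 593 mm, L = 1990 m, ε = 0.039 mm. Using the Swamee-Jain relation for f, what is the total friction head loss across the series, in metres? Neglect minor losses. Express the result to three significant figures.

H ≈ 92.3 m

Pipe 1: V = 2.076 m/s, Re = 1.23×10^5, ε/D = 0.00197, f = 0.02496, h_1 = f(L/D)V²/2g = 92.01 m
Pipe 2: V = 0.2097 m/s, Re = 3.90×10^4, ε/D = 3.25×10^-4, f = 0.02308, h_2 = f(L/D)V²/2g = 0.1981 m
Pipe 3: V = 0.1108 m/s, Re = 2.83×10^4, ε/D = 6.58×10^-5, f = 0.02390, h_3 = f(L/D)V²/2g = 0.05017 m
Series → Q common, losses add: H = Σh = 92.26 m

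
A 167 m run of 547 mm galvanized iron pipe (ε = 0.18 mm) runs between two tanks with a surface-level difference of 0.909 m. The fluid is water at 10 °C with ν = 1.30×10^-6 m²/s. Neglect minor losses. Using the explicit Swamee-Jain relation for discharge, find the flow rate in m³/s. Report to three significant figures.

Swamee-Jain (Type II): Q = -0.965·√(gD⁵h_f/L)·ln[ε/(3.7D) + √(3.17ν²L/(gD³h_f))]
√(gD⁵h_f/L) = √(9.81·0.547⁵·0.909/167) = 0.05114
ε/(3.7D) = 8.89×10^-5; √(3.17ν²L/(gD³h_f)) = 2.48×10^-5
Q = -0.965·0.05114·ln(1.137×10^-4) = 0.4482 m³/s
Check: V = 1.91 m/s, Re = 8.02×10^5, f = 0.01617, h_f = 0.915 m ≈ 0.909 m ✓

Q ≈ 0.448 m³/s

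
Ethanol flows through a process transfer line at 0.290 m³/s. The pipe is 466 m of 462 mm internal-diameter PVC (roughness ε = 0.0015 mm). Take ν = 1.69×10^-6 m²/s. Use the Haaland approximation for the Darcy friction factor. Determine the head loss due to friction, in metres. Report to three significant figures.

V = 4Q/(πD²) = 4·0.290/(π·0.462²) = 1.730 m/s
Re = VD/ν = 1.730·0.462/1.69×10^-6 = 4.73×10^5 → turbulent
ε/D = 0.0015/462 = 3.25×10^-6
Haaland: f = 0.01323
h_f = f(L/D)V²/(2g) = 0.01323·(466/0.462)·1.730²/(2·9.81) = 2.035 m

h_f ≈ 2.04 m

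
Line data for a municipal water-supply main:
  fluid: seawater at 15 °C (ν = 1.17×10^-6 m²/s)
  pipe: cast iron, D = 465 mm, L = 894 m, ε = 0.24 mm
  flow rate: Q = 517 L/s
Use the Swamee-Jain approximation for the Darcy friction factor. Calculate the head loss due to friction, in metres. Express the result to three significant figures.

h_f ≈ 15.7 m

V = 4Q/(πD²) = 4·0.517/(π·0.465²) = 3.044 m/s
Re = VD/ν = 3.044·0.465/1.17×10^-6 = 1.21×10^6 → turbulent
ε/D = 0.24/465 = 5.16×10^-4
Swamee-Jain: f = 0.01732
h_f = f(L/D)V²/(2g) = 0.01732·(894/0.465)·3.044²/(2·9.81) = 15.73 m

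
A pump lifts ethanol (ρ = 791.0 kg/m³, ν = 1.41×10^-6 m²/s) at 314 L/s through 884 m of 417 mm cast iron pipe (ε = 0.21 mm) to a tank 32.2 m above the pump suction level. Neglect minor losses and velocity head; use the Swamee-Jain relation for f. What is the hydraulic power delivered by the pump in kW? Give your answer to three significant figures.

P_hyd ≈ 103 kW

V = 4Q/(πD²) = 2.299 m/s; Re = 6.80×10^5; ε/D = 5.04×10^-4; f = 0.01756
h_f = f(L/D)V²/2g = 10.03 m
Total head H = z + h_f = 32.2 + 10.03 = 42.23 m
P_hyd = ρgQH = 791.0·9.81·0.314·42.23 = 102.9 kW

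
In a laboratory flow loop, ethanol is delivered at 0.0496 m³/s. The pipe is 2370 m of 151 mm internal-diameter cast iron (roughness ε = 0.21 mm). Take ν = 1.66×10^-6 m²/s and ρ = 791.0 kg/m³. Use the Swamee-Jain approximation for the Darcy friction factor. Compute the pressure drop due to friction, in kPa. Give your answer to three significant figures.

Δp ≈ 1070 kPa

V = 4Q/(πD²) = 4·0.0496/(π·0.151²) = 2.770 m/s
Re = VD/ν = 2.770·0.151/1.66×10^-6 = 2.52×10^5 → turbulent
ε/D = 0.21/151 = 0.00139
Swamee-Jain: f = 0.02238
h_f = f(L/D)V²/(2g) = 0.02238·(2370/0.151)·2.770²/(2·9.81) = 137.4 m
Δp = ρg·h_f = 791.0·9.81·137.4 = 1066 kPa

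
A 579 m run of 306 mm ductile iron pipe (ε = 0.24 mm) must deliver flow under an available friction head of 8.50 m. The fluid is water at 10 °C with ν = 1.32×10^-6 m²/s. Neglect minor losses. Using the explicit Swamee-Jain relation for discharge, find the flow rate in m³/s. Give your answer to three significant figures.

Swamee-Jain (Type II): Q = -0.965·√(gD⁵h_f/L)·ln[ε/(3.7D) + √(3.17ν²L/(gD³h_f))]
√(gD⁵h_f/L) = √(9.81·0.306⁵·8.50/579) = 0.01966
ε/(3.7D) = 2.12×10^-4; √(3.17ν²L/(gD³h_f)) = 3.66×10^-5
Q = -0.965·0.01966·ln(2.486×10^-4) = 0.1574 m³/s
Check: V = 2.14 m/s, Re = 4.96×10^5, f = 0.01936, h_f = 8.56 m ≈ 8.50 m ✓

Q ≈ 0.157 m³/s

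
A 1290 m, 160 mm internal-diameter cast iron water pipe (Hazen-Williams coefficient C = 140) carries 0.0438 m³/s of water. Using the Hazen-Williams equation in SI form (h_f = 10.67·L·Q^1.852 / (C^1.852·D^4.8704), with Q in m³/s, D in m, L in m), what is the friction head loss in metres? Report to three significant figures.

h_f = 10.67·1290·0.0438^1.852 / (140^1.852·0.160^4.8704) = 33.45 m

h_f ≈ 33.4 m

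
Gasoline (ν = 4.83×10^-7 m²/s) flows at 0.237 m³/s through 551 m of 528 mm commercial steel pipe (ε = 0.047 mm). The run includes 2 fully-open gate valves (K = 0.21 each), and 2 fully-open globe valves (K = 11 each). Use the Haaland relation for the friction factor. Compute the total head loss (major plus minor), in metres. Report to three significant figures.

V = 4Q/(πD²) = 1.082 m/s; V²/2g = 0.05971 m
Re = 1.18×10^6, ε/D = 8.90×10^-5 → f = 0.01298 (Haaland)
Major: h_f = f(L/D)·V²/2g = 0.01298·1044·0.05971 = 0.8089 m
Minor: ΣK = 22.4; h_m = ΣK·V²/2g = 1.339 m
Total H_L = 0.8089 + 1.339 = 2.148 m

H_L ≈ 2.15 m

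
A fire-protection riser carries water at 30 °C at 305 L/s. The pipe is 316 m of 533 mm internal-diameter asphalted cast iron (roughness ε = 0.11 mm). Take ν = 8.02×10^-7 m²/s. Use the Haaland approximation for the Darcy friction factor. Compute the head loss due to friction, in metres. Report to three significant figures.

V = 4Q/(πD²) = 4·0.305/(π·0.533²) = 1.367 m/s
Re = VD/ν = 1.367·0.533/8.02×10^-7 = 9.08×10^5 → turbulent
ε/D = 0.11/533 = 2.06×10^-4
Haaland: f = 0.01474
h_f = f(L/D)V²/(2g) = 0.01474·(316/0.533)·1.367²/(2·9.81) = 0.8325 m

h_f ≈ 0.832 m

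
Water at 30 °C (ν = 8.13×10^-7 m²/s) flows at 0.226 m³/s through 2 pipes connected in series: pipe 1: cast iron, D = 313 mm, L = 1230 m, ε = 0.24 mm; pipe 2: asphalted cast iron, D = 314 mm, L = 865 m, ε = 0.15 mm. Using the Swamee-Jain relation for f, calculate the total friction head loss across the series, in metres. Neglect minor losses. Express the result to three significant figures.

H ≈ 53.0 m

Pipe 1: V = 2.937 m/s, Re = 1.13×10^6, ε/D = 7.67×10^-4, f = 0.01884, h_1 = f(L/D)V²/2g = 32.56 m
Pipe 2: V = 2.918 m/s, Re = 1.13×10^6, ε/D = 4.78×10^-4, f = 0.01709, h_2 = f(L/D)V²/2g = 20.44 m
Series → Q common, losses add: H = Σh = 52.99 m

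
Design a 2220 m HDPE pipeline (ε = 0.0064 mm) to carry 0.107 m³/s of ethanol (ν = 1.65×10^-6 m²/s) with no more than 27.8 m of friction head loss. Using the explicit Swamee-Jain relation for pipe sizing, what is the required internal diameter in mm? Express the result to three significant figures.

D ≈ 259 mm

Swamee-Jain (Type III): D = 0.66·[ε^1.25·(LQ²/(gh_f))^4.75 + ν·Q^9.4·(L/(gh_f))^5.2]^0.04
LQ²/(gh_f) = 0.09320; L/(gh_f) = 8.140
Term 1 = ε^1.25·(…)^4.75 = 4.10×10^-12; Term 2 = ν·Q^9.4·(…)^5.2 = 6.75×10^-11
D = 0.66·(4.10×10^-12 + 6.75×10^-11)^0.04 = 0.2593 m = 259 mm
Check: V = 2.03 m/s, Re = 3.18×10^5, f = 0.01451, h_f = 26.0 m ≈ 27.8 m ✓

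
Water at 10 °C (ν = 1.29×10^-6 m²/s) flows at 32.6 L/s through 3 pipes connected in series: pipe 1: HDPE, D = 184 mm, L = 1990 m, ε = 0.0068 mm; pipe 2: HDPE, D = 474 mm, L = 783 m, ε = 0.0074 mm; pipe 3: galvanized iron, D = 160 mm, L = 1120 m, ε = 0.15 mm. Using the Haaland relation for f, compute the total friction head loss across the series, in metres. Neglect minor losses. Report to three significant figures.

H ≈ 32.8 m

Pipe 1: V = 1.226 m/s, Re = 1.75×10^5, ε/D = 3.70×10^-5, f = 0.01613, h_1 = f(L/D)V²/2g = 13.37 m
Pipe 2: V = 0.1847 m/s, Re = 6.79×10^4, ε/D = 1.56×10^-5, f = 0.01940, h_2 = f(L/D)V²/2g = 0.05576 m
Pipe 3: V = 1.621 m/s, Re = 2.01×10^5, ε/D = 9.37×10^-4, f = 0.02065, h_3 = f(L/D)V²/2g = 19.37 m
Series → Q common, losses add: H = Σh = 32.79 m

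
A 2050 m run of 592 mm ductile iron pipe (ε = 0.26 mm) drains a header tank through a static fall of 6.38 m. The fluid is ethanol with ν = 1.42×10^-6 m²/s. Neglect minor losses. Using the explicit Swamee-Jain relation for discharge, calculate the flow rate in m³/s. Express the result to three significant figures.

Q ≈ 0.400 m³/s

Swamee-Jain (Type II): Q = -0.965·√(gD⁵h_f/L)·ln[ε/(3.7D) + √(3.17ν²L/(gD³h_f))]
√(gD⁵h_f/L) = √(9.81·0.592⁵·6.38/2050) = 0.04712
ε/(3.7D) = 1.19×10^-4; √(3.17ν²L/(gD³h_f)) = 3.18×10^-5
Q = -0.965·0.04712·ln(1.505×10^-4) = 0.4002 m³/s
Check: V = 1.45 m/s, Re = 6.06×10^5, f = 0.01721, h_f = 6.42 m ≈ 6.38 m ✓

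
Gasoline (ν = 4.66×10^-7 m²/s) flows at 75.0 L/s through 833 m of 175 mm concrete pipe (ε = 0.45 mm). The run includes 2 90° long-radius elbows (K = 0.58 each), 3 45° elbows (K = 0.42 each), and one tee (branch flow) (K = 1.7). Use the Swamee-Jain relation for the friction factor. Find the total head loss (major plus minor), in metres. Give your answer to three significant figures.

H_L ≈ 61.6 m

V = 4Q/(πD²) = 3.118 m/s; V²/2g = 0.4956 m
Re = 1.17×10^6, ε/D = 0.00257 → f = 0.02526 (Swamee-Jain)
Major: h_f = f(L/D)·V²/2g = 0.02526·4760·0.4956 = 59.59 m
Minor: ΣK = 4.12; h_m = ΣK·V²/2g = 2.042 m
Total H_L = 59.59 + 2.042 = 61.63 m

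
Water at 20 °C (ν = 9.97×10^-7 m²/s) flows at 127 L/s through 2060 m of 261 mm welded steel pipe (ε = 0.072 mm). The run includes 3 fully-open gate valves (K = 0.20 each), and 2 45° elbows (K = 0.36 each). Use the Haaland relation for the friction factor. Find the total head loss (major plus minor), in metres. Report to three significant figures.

V = 4Q/(πD²) = 2.374 m/s; V²/2g = 0.2872 m
Re = 6.21×10^5, ε/D = 2.76×10^-4 → f = 0.01574 (Haaland)
Major: h_f = f(L/D)·V²/2g = 0.01574·7893·0.2872 = 35.68 m
Minor: ΣK = 1.32; h_m = ΣK·V²/2g = 0.3791 m
Total H_L = 35.68 + 0.3791 = 36.06 m

H_L ≈ 36.1 m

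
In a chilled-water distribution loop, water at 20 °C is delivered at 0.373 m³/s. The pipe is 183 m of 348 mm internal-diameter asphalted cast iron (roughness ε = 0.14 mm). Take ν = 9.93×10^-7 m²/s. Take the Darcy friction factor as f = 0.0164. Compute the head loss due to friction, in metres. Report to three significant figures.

h_f ≈ 6.76 m

V = 4Q/(πD²) = 4·0.373/(π·0.348²) = 3.922 m/s
h_f = f(L/D)V²/(2g) = 0.01640·(183/0.348)·3.922²/(2·9.81) = 6.760 m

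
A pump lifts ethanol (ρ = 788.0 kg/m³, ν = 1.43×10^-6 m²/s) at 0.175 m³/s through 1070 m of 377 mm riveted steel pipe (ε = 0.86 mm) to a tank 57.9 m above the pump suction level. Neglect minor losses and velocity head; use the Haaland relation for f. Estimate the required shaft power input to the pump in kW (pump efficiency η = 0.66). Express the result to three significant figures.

V = 4Q/(πD²) = 1.568 m/s; Re = 4.13×10^5; ε/D = 0.00228; f = 0.02467
h_f = f(L/D)V²/2g = 8.769 m
Total head H = z + h_f = 57.9 + 8.769 = 66.67 m
P_hyd = ρgQH = 788.0·9.81·0.175·66.67 = 90.19 kW
P_shaft = P_hyd/η = 90.19/0.66 = 136.7 kW

P_shaft ≈ 137 kW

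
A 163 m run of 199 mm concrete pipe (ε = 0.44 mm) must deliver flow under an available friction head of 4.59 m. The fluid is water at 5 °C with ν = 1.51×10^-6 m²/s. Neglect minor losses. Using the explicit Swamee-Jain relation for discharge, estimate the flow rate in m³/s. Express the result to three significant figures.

Swamee-Jain (Type II): Q = -0.965·√(gD⁵h_f/L)·ln[ε/(3.7D) + √(3.17ν²L/(gD³h_f))]
√(gD⁵h_f/L) = √(9.81·0.199⁵·4.59/163) = 0.009285
ε/(3.7D) = 5.98×10^-4; √(3.17ν²L/(gD³h_f)) = 5.76×10^-5
Q = -0.965·0.009285·ln(6.552×10^-4) = 0.06568 m³/s
Check: V = 2.11 m/s, Re = 2.78×10^5, f = 0.02482, h_f = 4.62 m ≈ 4.59 m ✓

Q ≈ 0.0657 m³/s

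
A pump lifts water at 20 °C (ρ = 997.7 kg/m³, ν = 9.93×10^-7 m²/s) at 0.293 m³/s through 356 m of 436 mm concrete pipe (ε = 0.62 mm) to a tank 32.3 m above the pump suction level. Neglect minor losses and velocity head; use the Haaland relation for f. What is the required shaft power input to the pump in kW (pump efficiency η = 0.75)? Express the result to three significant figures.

P_shaft ≈ 137 kW

V = 4Q/(πD²) = 1.962 m/s; Re = 8.62×10^5; ε/D = 0.00142; f = 0.02172
h_f = f(L/D)V²/2g = 3.481 m
Total head H = z + h_f = 32.3 + 3.481 = 35.78 m
P_hyd = ρgQH = 997.7·9.81·0.293·35.78 = 102.6 kW
P_shaft = P_hyd/η = 102.6/0.75 = 136.8 kW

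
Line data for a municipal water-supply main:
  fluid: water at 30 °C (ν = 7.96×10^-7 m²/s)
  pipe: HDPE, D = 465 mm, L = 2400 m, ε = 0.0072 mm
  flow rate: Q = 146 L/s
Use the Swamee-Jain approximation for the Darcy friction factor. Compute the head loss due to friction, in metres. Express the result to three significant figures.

h_f ≈ 2.59 m

V = 4Q/(πD²) = 4·0.146/(π·0.465²) = 0.8597 m/s
Re = VD/ν = 0.8597·0.465/7.96×10^-7 = 5.02×10^5 → turbulent
ε/D = 0.0072/465 = 1.55×10^-5
Swamee-Jain: f = 0.01333
h_f = f(L/D)V²/(2g) = 0.01333·(2400/0.465)·0.8597²/(2·9.81) = 2.591 m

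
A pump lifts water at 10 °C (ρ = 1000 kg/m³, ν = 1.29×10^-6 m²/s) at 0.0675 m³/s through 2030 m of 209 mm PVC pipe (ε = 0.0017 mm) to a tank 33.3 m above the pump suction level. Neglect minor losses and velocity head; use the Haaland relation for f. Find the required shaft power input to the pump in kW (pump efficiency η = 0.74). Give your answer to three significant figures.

V = 4Q/(πD²) = 1.968 m/s; Re = 3.19×10^5; ε/D = 8.13×10^-6; f = 0.01425
h_f = f(L/D)V²/2g = 27.31 m
Total head H = z + h_f = 33.3 + 27.31 = 60.61 m
P_hyd = ρgQH = 1000·9.81·0.0675·60.61 = 40.13 kW
P_shaft = P_hyd/η = 40.13/0.74 = 54.23 kW

P_shaft ≈ 54.2 kW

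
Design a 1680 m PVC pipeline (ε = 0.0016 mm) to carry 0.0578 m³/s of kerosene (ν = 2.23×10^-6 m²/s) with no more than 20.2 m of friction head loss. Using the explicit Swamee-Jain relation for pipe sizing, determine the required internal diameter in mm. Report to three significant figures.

D ≈ 209 mm

Swamee-Jain (Type III): D = 0.66·[ε^1.25·(LQ²/(gh_f))^4.75 + ν·Q^9.4·(L/(gh_f))^5.2]^0.04
LQ²/(gh_f) = 0.02832; L/(gh_f) = 8.478
Term 1 = ε^1.25·(…)^4.75 = 2.53×10^-15; Term 2 = ν·Q^9.4·(…)^5.2 = 3.45×10^-13
D = 0.66·(2.53×10^-15 + 3.45×10^-13)^0.04 = 0.2095 m = 209 mm
Check: V = 1.68 m/s, Re = 1.58×10^5, f = 0.01634, h_f = 18.8 m ≈ 20.2 m ✓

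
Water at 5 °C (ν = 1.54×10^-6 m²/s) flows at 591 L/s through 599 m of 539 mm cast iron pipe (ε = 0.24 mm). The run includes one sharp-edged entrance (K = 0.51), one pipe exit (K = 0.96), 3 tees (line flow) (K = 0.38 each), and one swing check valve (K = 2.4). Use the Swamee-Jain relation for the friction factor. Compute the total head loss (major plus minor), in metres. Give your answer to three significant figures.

H_L ≈ 8.16 m

V = 4Q/(πD²) = 2.590 m/s; V²/2g = 0.3419 m
Re = 9.07×10^5, ε/D = 4.45×10^-4 → f = 0.01697 (Swamee-Jain)
Major: h_f = f(L/D)·V²/2g = 0.01697·1111·0.3419 = 6.450 m
Minor: ΣK = 5.01; h_m = ΣK·V²/2g = 1.713 m
Total H_L = 6.450 + 1.713 = 8.163 m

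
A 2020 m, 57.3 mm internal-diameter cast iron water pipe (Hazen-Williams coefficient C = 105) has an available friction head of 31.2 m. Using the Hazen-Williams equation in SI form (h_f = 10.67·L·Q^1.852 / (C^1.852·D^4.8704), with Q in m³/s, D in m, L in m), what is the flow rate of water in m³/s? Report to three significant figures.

Q ≈ 0.00167 m³/s

Rearranging: Q = [h_f·C^1.852·D^4.8704 / (10.67·L)]^(1/1.852)
Q = [31.2·105^1.852·0.0573^4.8704 / (10.67·2020)]^0.540 = 0.001668 m³/s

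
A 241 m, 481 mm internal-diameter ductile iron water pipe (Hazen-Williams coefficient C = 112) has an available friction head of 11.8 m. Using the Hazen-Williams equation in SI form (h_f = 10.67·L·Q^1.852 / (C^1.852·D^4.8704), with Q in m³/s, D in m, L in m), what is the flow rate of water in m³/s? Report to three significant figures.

Rearranging: Q = [h_f·C^1.852·D^4.8704 / (10.67·L)]^(1/1.852)
Q = [11.8·112^1.852·0.481^4.8704 / (10.67·241)]^0.540 = 0.8928 m³/s

Q ≈ 0.893 m³/s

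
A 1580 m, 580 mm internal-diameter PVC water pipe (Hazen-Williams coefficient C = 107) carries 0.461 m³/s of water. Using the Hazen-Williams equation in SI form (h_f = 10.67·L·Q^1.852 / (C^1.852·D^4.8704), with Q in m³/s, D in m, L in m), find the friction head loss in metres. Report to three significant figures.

h_f ≈ 9.95 m

h_f = 10.67·1580·0.461^1.852 / (107^1.852·0.580^4.8704) = 9.949 m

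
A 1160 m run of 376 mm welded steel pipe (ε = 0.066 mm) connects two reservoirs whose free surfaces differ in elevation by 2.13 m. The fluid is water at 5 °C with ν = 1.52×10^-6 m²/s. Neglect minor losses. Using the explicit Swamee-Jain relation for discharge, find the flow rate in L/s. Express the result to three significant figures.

Swamee-Jain (Type II): Q = -0.965·√(gD⁵h_f/L)·ln[ε/(3.7D) + √(3.17ν²L/(gD³h_f))]
√(gD⁵h_f/L) = √(9.81·0.376⁵·2.13/1160) = 0.01163
ε/(3.7D) = 4.74×10^-5; √(3.17ν²L/(gD³h_f)) = 8.75×10^-5
Q = -0.965·0.01163·ln(1.349×10^-4) = 0.1001 m³/s
Check: V = 0.901 m/s, Re = 2.23×10^5, f = 0.01671, h_f = 2.13 m ≈ 2.13 m ✓

Q ≈ 100 L/s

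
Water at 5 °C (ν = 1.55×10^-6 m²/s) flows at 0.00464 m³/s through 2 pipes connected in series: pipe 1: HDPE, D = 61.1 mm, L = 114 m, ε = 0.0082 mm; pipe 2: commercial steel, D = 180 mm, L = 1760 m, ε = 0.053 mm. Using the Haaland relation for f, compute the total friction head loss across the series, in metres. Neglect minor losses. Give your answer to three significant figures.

H ≈ 5.23 m

Pipe 1: V = 1.583 m/s, Re = 6.24×10^4, ε/D = 1.34×10^-4, f = 0.02017, h_1 = f(L/D)V²/2g = 4.802 m
Pipe 2: V = 0.1823 m/s, Re = 2.12×10^4, ε/D = 2.94×10^-4, f = 0.02592, h_2 = f(L/D)V²/2g = 0.4294 m
Series → Q common, losses add: H = Σh = 5.232 m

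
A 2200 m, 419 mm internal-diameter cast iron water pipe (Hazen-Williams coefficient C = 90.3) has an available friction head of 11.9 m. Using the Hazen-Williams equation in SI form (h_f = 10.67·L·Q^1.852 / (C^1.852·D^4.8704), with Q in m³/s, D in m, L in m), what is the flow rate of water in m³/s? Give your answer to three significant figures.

Q ≈ 0.152 m³/s

Rearranging: Q = [h_f·C^1.852·D^4.8704 / (10.67·L)]^(1/1.852)
Q = [11.9·90.3^1.852·0.419^4.8704 / (10.67·2200)]^0.540 = 0.1524 m³/s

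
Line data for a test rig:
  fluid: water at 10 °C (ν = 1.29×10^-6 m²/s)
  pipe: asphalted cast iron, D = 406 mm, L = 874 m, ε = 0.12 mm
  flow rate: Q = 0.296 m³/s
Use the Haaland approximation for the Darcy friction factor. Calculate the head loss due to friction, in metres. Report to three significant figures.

h_f ≈ 9.06 m

V = 4Q/(πD²) = 4·0.296/(π·0.406²) = 2.286 m/s
Re = VD/ν = 2.286·0.406/1.29×10^-6 = 7.20×10^5 → turbulent
ε/D = 0.12/406 = 2.96×10^-4
Haaland: f = 0.01579
h_f = f(L/D)V²/(2g) = 0.01579·(874/0.406)·2.286²/(2·9.81) = 9.055 m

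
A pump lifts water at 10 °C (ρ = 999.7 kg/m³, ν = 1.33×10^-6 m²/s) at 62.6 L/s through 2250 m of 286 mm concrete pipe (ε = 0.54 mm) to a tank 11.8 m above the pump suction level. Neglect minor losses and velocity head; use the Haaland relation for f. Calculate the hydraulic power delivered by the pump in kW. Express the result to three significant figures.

V = 4Q/(πD²) = 0.9744 m/s; Re = 2.10×10^5; ε/D = 0.00189; f = 0.02389
h_f = f(L/D)V²/2g = 9.097 m
Total head H = z + h_f = 11.8 + 9.097 = 20.90 m
P_hyd = ρgQH = 999.7·9.81·0.0626·20.90 = 12.83 kW

P_hyd ≈ 12.8 kW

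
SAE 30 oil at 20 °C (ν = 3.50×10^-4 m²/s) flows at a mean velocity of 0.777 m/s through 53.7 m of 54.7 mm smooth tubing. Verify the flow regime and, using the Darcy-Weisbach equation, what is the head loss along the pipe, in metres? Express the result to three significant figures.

Re = VD/ν = 0.777·0.05470/3.50×10^-4 = 121 → laminar (Re < 2300)
f = 64/Re = 0.5270
h_f = f(L/D)V²/(2g) = 0.5270·(53.7/0.05470)·0.777²/(2·9.81) = 15.92 m

h_f ≈ 15.9 m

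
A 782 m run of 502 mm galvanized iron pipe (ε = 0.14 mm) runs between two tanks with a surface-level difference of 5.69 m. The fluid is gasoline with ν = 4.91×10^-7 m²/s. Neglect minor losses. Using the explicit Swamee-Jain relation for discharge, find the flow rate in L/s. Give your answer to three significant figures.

Swamee-Jain (Type II): Q = -0.965·√(gD⁵h_f/L)·ln[ε/(3.7D) + √(3.17ν²L/(gD³h_f))]
√(gD⁵h_f/L) = √(9.81·0.502⁵·5.69/782) = 0.04770
ε/(3.7D) = 7.54×10^-5; √(3.17ν²L/(gD³h_f)) = 9.20×10^-6
Q = -0.965·0.04770·ln(8.457×10^-5) = 0.4317 m³/s
Check: V = 2.18 m/s, Re = 2.23×10^6, f = 0.01514, h_f = 5.72 m ≈ 5.69 m ✓

Q ≈ 432 L/s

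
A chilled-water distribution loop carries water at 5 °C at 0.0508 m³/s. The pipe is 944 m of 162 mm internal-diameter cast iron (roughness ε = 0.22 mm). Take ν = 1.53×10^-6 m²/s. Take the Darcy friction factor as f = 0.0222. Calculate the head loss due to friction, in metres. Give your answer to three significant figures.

V = 4Q/(πD²) = 4·0.0508/(π·0.162²) = 2.465 m/s
h_f = f(L/D)V²/(2g) = 0.02220·(944/0.162)·2.465²/(2·9.81) = 40.05 m

h_f ≈ 40.0 m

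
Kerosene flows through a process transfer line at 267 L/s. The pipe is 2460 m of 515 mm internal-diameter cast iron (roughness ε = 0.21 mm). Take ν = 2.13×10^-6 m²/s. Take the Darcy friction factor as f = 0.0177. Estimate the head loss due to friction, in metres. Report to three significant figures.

V = 4Q/(πD²) = 4·0.267/(π·0.515²) = 1.282 m/s
h_f = f(L/D)V²/(2g) = 0.01770·(2460/0.515)·1.282²/(2·9.81) = 7.080 m

h_f ≈ 7.08 m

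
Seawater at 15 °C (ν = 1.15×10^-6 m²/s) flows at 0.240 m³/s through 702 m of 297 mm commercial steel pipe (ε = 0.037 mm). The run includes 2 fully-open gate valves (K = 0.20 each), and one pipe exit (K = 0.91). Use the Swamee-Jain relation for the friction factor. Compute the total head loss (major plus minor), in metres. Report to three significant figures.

H_L ≈ 21.0 m

V = 4Q/(πD²) = 3.464 m/s; V²/2g = 0.6117 m
Re = 8.95×10^5, ε/D = 1.25×10^-4 → f = 0.01397 (Swamee-Jain)
Major: h_f = f(L/D)·V²/2g = 0.01397·2364·0.6117 = 20.20 m
Minor: ΣK = 1.31; h_m = ΣK·V²/2g = 0.8013 m
Total H_L = 20.20 + 0.8013 = 21.00 m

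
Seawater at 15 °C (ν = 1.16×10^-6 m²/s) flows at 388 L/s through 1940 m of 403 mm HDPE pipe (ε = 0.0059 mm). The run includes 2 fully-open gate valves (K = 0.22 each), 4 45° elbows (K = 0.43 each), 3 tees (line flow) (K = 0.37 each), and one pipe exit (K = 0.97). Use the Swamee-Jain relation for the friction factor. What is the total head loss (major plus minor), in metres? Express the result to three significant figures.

V = 4Q/(πD²) = 3.042 m/s; V²/2g = 0.4716 m
Re = 1.06×10^6, ε/D = 1.46×10^-5 → f = 0.01187 (Swamee-Jain)
Major: h_f = f(L/D)·V²/2g = 0.01187·4814·0.4716 = 26.94 m
Minor: ΣK = 4.24; h_m = ΣK·V²/2g = 2.000 m
Total H_L = 26.94 + 2.000 = 28.94 m

H_L ≈ 28.9 m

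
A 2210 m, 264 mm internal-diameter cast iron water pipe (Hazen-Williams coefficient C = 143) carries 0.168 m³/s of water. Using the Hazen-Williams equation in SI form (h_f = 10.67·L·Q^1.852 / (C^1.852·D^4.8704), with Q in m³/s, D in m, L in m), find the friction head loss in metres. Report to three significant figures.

h_f ≈ 58.0 m

h_f = 10.67·2210·0.168^1.852 / (143^1.852·0.264^4.8704) = 57.97 m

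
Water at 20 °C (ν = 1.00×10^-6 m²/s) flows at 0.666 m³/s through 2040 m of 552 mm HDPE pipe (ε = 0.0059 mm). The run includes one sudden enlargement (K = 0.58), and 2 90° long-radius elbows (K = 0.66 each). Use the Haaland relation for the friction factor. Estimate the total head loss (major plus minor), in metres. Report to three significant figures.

H_L ≈ 16.9 m

V = 4Q/(πD²) = 2.783 m/s; V²/2g = 0.3947 m
Re = 1.54×10^6, ε/D = 1.07×10^-5 → f = 0.01105 (Haaland)
Major: h_f = f(L/D)·V²/2g = 0.01105·3696·0.3947 = 16.13 m
Minor: ΣK = 1.90; h_m = ΣK·V²/2g = 0.7500 m
Total H_L = 16.13 + 0.7500 = 16.88 m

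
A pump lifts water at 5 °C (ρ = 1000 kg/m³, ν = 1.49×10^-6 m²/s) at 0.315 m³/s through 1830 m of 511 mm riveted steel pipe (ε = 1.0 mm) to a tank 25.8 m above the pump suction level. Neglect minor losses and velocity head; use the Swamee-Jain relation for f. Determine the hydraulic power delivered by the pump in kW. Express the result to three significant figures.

P_hyd ≈ 111 kW

V = 4Q/(πD²) = 1.536 m/s; Re = 5.27×10^5; ε/D = 0.00196; f = 0.02375
h_f = f(L/D)V²/2g = 10.23 m
Total head H = z + h_f = 25.8 + 10.23 = 36.03 m
P_hyd = ρgQH = 1000·9.81·0.315·36.03 = 111.3 kW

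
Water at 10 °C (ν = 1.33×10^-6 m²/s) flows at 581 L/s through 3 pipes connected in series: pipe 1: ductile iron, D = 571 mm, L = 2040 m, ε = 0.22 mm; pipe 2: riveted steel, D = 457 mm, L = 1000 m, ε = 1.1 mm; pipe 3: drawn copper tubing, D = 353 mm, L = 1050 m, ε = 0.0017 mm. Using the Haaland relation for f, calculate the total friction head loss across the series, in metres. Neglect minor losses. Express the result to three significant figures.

Pipe 1: V = 2.269 m/s, Re = 9.74×10^5, ε/D = 3.85×10^-4, f = 0.01634, h_1 = f(L/D)V²/2g = 15.32 m
Pipe 2: V = 3.542 m/s, Re = 1.22×10^6, ε/D = 0.00241, f = 0.02478, h_2 = f(L/D)V²/2g = 34.68 m
Pipe 3: V = 5.937 m/s, Re = 1.58×10^6, ε/D = 4.82×10^-6, f = 0.01086, h_3 = f(L/D)V²/2g = 58.04 m
Series → Q common, losses add: H = Σh = 108.0 m

H ≈ 108 m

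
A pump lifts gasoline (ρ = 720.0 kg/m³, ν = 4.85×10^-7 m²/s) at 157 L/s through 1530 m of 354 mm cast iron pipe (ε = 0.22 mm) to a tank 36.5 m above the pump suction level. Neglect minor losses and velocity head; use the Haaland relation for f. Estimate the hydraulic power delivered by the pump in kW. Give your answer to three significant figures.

P_hyd ≈ 51.6 kW

V = 4Q/(πD²) = 1.595 m/s; Re = 1.16×10^6; ε/D = 6.21×10^-4; f = 0.01790
h_f = f(L/D)V²/2g = 10.04 m
Total head H = z + h_f = 36.5 + 10.04 = 46.54 m
P_hyd = ρgQH = 720.0·9.81·0.157·46.54 = 51.60 kW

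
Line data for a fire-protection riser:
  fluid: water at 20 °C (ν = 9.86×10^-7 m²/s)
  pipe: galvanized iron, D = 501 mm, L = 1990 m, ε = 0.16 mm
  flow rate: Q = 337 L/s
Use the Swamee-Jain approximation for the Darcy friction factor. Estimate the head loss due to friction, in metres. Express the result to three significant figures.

h_f ≈ 9.48 m

V = 4Q/(πD²) = 4·0.337/(π·0.501²) = 1.709 m/s
Re = VD/ν = 1.709·0.501/9.86×10^-7 = 8.69×10^5 → turbulent
ε/D = 0.16/501 = 3.19×10^-4
Swamee-Jain: f = 0.01602
h_f = f(L/D)V²/(2g) = 0.01602·(1990/0.501)·1.709²/(2·9.81) = 9.481 m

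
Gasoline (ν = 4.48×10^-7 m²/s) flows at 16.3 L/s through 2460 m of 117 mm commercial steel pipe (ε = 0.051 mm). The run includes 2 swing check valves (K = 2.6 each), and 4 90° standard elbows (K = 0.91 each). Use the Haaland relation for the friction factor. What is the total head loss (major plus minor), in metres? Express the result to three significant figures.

V = 4Q/(πD²) = 1.516 m/s; V²/2g = 0.1172 m
Re = 3.96×10^5, ε/D = 4.36×10^-4 → f = 0.01737 (Haaland)
Major: h_f = f(L/D)·V²/2g = 0.01737·21026·0.1172 = 42.80 m
Minor: ΣK = 8.84; h_m = ΣK·V²/2g = 1.036 m
Total H_L = 42.80 + 1.036 = 43.83 m

H_L ≈ 43.8 m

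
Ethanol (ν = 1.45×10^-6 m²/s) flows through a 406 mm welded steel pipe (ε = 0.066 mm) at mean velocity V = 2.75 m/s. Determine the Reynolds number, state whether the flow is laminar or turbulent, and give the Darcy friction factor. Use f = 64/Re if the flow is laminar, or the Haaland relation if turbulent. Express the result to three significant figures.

Re ≈ 7.70×10^5; turbulent; f ≈ 0.0144

Re = VD/ν = 2.750·0.406/1.45×10^-6 = 7.70×10^5
Re > 4000 → turbulent; ε/D = 1.63×10^-4
Haaland: f = 0.01441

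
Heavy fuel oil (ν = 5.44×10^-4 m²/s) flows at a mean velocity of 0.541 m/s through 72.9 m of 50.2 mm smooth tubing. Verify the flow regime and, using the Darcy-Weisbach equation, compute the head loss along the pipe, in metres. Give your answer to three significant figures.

h_f ≈ 27.8 m

Re = VD/ν = 0.541·0.05020/5.44×10^-4 = 49.9 → laminar (Re < 2300)
f = 64/Re = 1.282
h_f = f(L/D)V²/(2g) = 1.282·(72.9/0.05020)·0.541²/(2·9.81) = 27.77 m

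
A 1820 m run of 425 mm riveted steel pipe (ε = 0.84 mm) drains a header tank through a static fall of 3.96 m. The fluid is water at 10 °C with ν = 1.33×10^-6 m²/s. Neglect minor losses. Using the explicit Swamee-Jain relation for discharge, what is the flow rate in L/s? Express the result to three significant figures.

Q ≈ 123 L/s

Swamee-Jain (Type II): Q = -0.965·√(gD⁵h_f/L)·ln[ε/(3.7D) + √(3.17ν²L/(gD³h_f))]
√(gD⁵h_f/L) = √(9.81·0.425⁵·3.96/1820) = 0.01720
ε/(3.7D) = 5.34×10^-4; √(3.17ν²L/(gD³h_f)) = 5.85×10^-5
Q = -0.965·0.01720·ln(5.927×10^-4) = 0.1234 m³/s
Check: V = 0.870 m/s, Re = 2.78×10^5, f = 0.02415, h_f = 3.99 m ≈ 3.96 m ✓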